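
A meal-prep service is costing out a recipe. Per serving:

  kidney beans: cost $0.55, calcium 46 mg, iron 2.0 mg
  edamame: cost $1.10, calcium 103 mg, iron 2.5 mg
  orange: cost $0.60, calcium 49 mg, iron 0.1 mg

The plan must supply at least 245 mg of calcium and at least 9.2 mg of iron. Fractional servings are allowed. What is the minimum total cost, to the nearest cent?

The cheapest plan sits at a corner of the feasible region — with two constraints it uses at most two foods.
kidney beans only: max(245/46, 9.2/2.0) = 5.326 servings → $2.93.
edamame only: max(245/103, 9.2/2.5) = 3.68 servings → $4.05.
orange only: max(245/49, 9.2/0.1) = 92 servings → $55.20.
kidney beans + edamame with both tight: 3.682 servings and 0.7341 servings → $2.83.
kidney beans + orange with both tight: 4.564 servings and 0.7152 servings → $2.94.
edamame + orange: intersection lies outside the first quadrant.
Cheapest feasible corner: $2.83.

$2.83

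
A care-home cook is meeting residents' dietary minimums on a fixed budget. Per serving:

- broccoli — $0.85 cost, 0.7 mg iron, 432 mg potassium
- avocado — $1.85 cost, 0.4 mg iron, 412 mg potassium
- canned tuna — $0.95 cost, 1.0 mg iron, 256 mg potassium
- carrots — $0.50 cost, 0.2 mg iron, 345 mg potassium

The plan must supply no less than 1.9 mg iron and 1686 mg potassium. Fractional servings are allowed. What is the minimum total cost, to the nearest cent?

$2.90

With two linear requirements the optimum uses one or two foods; enumerate the corners.
broccoli only: max(1.9/0.7, 1686/432) = 3.903 servings → $3.32.
avocado only: max(1.9/0.4, 1686/412) = 4.75 servings → $8.79.
canned tuna only: max(1.9/1.0, 1686/256) = 6.586 servings → $6.26.
carrots only: max(1.9/0.2, 1686/345) = 9.5 servings → $4.75.
broccoli + avocado with both tight: 0.9377 servings and 3.109 servings → $6.55.
broccoli + canned tuna: the both-tight solution has a negative serving — not a feasible corner.
broccoli + carrots with both tight: 2.052 servings and 2.317 servings → $2.90.
avocado + canned tuna with both tight: 3.875 servings and 0.3501 servings → $7.50.
avocado + carrots: the both-tight solution has a negative serving — not a feasible corner.
canned tuna + carrots with both tight: 1.083 servings and 4.083 servings → $3.07.
The minimum over all feasible corners is $2.90.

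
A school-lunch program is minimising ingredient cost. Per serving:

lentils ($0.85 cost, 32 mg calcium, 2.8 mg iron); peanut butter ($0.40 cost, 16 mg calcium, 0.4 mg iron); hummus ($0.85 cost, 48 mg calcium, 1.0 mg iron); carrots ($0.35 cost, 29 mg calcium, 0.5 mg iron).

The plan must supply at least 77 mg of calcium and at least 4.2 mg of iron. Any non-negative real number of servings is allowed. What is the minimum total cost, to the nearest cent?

Minimising a linear cost over {calcium ≥ 77, iron ≥ 4.2, servings ≥ 0} — the optimum is at a vertex, using one or two foods.
lentils only: max(77/32, 4.2/2.8) = 2.406 servings → $2.05.
peanut butter only: max(77/16, 4.2/0.4) = 10.5 servings → $4.20.
hummus only: max(77/48, 4.2/1.0) = 4.2 servings → $3.57.
carrots only: max(77/29, 4.2/0.5) = 8.4 servings → $2.94.
lentils + peanut butter with both tight: 1.137 servings and 2.538 servings → $1.98.
lentils + hummus with both tight: 1.217 servings and 0.793 servings → $1.71.
lentils + carrots with both tight: 1.278 servings and 1.245 servings → $1.52.
peanut butter + hummus with both targets exact would need a negative amount; discard.
peanut butter + carrots with both targets exact would need a negative amount; discard.
hummus + carrots with both targets exact would need a negative amount; discard.
So the least-cost plan costs $1.52.

$1.52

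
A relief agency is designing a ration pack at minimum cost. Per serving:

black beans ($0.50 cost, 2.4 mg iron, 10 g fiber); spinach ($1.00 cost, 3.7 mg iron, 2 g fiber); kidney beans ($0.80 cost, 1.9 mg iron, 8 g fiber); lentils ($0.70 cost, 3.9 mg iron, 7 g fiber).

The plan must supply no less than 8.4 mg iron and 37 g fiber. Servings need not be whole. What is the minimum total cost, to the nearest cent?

Minimising a linear cost over {iron ≥ 8.4, fiber ≥ 37, servings ≥ 0} — the optimum is at a vertex, using one or two foods.
black beans only: max(8.4/2.4, 37/10) = 3.7 servings → $1.85.
spinach only: max(8.4/3.7, 37/2) = 18.5 servings → $18.50.
kidney beans only: max(8.4/1.9, 37/8) = 4.625 servings → $3.70.
lentils only: max(8.4/3.9, 37/7) = 5.286 servings → $3.70.
black beans + spinach with both targets exact would need a negative amount; discard.
black beans + kidney beans: the both-tight solution has a negative serving — not a feasible corner.
black beans + lentils with both targets exact would need a negative amount; discard.
spinach + kidney beans: intersection lies outside the first quadrant.
spinach + lentils: intersection lies outside the first quadrant.
kidney beans + lentils with both targets exact would need a negative amount; discard.
So the least-cost plan costs $1.85.

$1.85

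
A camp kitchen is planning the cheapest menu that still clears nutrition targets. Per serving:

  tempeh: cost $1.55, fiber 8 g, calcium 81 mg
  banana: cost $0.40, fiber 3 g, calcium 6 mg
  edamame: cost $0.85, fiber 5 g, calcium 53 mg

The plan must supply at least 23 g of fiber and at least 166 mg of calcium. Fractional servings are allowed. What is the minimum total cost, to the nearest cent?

A basic optimal solution has at most two foods positive. Try each food alone and each pair with both targets met exactly.
tempeh only: max(23/8, 166/81) = 2.875 servings → $4.46.
banana only: max(23/3, 166/6) = 27.67 servings → $11.07.
edamame only: max(23/5, 166/53) = 4.6 servings → $3.91.
tempeh + banana with both tight: 1.846 servings and 2.744 servings → $3.96.
tempeh + edamame: intersection lies outside the first quadrant.
banana + edamame with both tight: 3.016 servings and 2.791 servings → $3.58.
Cheapest feasible corner: $3.58.

$3.58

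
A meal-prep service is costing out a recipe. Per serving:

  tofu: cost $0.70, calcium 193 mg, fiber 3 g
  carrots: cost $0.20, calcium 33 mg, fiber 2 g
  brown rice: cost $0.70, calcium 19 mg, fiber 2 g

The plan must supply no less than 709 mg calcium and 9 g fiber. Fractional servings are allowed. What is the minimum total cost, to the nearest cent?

$2.57

A basic optimal solution has at most two foods positive. Try each food alone and each pair with both targets met exactly.
tofu only: max(709/193, 9/3) = 3.674 servings → $2.57.
carrots only: max(709/33, 9/2) = 21.48 servings → $4.30.
brown rice only: max(709/19, 9/2) = 37.32 servings → $26.12.
tofu + carrots: the both-tight solution has a negative serving — not a feasible corner.
tofu + brown rice: intersection lies outside the first quadrant.
carrots + brown rice: the both-tight solution has a negative serving — not a feasible corner.
So the least-cost plan costs $2.57.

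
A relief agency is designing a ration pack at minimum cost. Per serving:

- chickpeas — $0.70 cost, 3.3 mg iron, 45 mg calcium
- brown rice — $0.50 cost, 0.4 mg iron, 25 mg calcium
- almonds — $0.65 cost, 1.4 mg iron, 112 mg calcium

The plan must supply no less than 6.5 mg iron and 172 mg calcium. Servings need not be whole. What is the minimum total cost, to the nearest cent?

$1.70

A basic optimal solution has at most two foods positive. Try each food alone and each pair with both targets met exactly.
chickpeas only: max(6.5/3.3, 172/45) = 3.822 servings → $2.68.
brown rice only: max(6.5/0.4, 172/25) = 16.25 servings → $8.12.
almonds only: max(6.5/1.4, 172/112) = 4.643 servings → $3.02.
chickpeas + brown rice with both tight: 1.453 servings and 4.265 servings → $3.15.
chickpeas + almonds with both tight: 1.589 servings and 0.8973 servings → $1.70.
brown rice + almonds with both targets exact would need a negative amount; discard.
Cheapest feasible corner: $1.70.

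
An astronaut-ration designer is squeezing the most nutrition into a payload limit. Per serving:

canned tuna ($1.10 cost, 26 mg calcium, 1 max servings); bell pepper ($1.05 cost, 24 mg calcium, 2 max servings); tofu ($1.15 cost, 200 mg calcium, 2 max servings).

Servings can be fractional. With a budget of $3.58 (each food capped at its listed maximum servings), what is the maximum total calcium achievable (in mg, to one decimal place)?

430.1 mg

Calcium per dollar: tofu 173.9, canned tuna 23.64, bell pepper 22.86.
Take 2 servings of tofu: spends $2.30, +400.0 mg calcium (running total 400.0 mg).
Take 1 serving of canned tuna: spends $1.10, +26.0 mg calcium (running total 426.0 mg).
Take 0.1714 servings of bell pepper: spends $0.18, +4.1 mg calcium (running total 430.1 mg).
Greedy by best ratio exhausts the cost allowance optimally: 430.1 mg.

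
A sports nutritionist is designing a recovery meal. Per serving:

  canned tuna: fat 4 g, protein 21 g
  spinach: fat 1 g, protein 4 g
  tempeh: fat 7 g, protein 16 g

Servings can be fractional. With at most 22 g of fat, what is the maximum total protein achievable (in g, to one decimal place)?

115.5 g

Protein per g fat: canned tuna 5.25, spinach 4, tempeh 2.286.
With no serving limits, spend the whole fat allowance on canned tuna: 22 g / 4 g × 21 g = 115.5 g.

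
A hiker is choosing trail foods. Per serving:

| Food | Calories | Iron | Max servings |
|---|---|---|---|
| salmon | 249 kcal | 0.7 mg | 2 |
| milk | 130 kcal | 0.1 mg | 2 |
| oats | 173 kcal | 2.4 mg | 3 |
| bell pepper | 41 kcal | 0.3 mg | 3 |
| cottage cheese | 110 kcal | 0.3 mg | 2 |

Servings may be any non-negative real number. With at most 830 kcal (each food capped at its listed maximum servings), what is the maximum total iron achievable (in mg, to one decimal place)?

Iron per kcal: oats 0.01387, bell pepper 0.007317, salmon 0.002811, cottage cheese 0.002727, milk 0.0007692.
Take 3 servings of oats: uses 519 kcal, +7.2 mg iron (running total 7.2 mg).
Take 3 servings of bell pepper: uses 123 kcal, +0.9 mg iron (running total 8.1 mg).
Take 0.755 servings of salmon: uses 188 kcal, +0.5 mg iron (running total 8.6 mg).
Greedy by best ratio exhausts the calories allowance optimally: 8.6 mg.

8.6 mg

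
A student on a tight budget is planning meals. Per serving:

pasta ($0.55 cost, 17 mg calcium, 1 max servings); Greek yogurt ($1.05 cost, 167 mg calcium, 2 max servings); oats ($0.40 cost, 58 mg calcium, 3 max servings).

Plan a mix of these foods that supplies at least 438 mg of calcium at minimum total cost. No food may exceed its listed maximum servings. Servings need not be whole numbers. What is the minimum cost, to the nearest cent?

Cost per mg of calcium: Greek yogurt $0.0063, oats $0.0069, pasta $0.0324.
Take 2 servings of Greek yogurt: +334.0 mg calcium for $2.10 (total $2.10, still need 104.0 mg).
Take 1.793 servings of oats: +104.0 mg calcium for $0.72 (total $2.82, still need 0.0 mg).
Greedy by cheapest-per-mg is optimal for a single linear constraint, so the minimum cost is $2.82.

$2.82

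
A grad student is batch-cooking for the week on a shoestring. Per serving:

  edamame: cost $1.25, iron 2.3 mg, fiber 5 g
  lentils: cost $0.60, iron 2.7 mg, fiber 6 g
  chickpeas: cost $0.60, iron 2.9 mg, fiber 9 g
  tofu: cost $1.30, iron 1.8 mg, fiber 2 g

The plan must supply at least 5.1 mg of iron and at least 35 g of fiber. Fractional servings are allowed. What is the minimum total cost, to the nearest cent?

With two linear requirements the optimum uses one or two foods; enumerate the corners.
edamame only: max(5.1/2.3, 35/5) = 7 servings → $8.75.
lentils only: max(5.1/2.7, 35/6) = 5.833 servings → $3.50.
chickpeas only: max(5.1/2.9, 35/9) = 3.889 servings → $2.33.
tofu only: max(5.1/1.8, 35/2) = 17.5 servings → $22.75.
edamame + lentils: the both-tight solution has a negative serving — not a feasible corner.
edamame + chickpeas with both targets exact would need a negative amount; discard.
edamame + tofu with both targets exact would need a negative amount; discard.
lentils + chickpeas with both targets exact would need a negative amount; discard.
lentils + tofu: the both-tight solution has a negative serving — not a feasible corner.
chickpeas + tofu: the both-tight solution has a negative serving — not a feasible corner.
So the least-cost plan costs $2.33.

$2.33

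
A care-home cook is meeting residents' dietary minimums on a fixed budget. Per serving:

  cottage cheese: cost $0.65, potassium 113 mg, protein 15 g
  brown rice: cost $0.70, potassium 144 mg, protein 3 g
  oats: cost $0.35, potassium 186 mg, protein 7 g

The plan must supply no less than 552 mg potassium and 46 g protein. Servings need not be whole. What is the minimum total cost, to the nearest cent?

For a min-cost LP with two ≥-constraints, a basic feasible solution has at most two positive variables.
cottage cheese only: max(552/113, 46/15) = 4.885 servings → $3.18.
brown rice only: max(552/144, 46/3) = 15.33 servings → $10.73.
oats only: max(552/186, 46/7) = 6.571 servings → $2.30.
cottage cheese + brown rice with both tight: 2.728 servings and 1.692 servings → $2.96.
cottage cheese + oats with both tight: 2.347 servings and 1.542 servings → $2.07.
brown rice + oats: the both-tight solution has a negative serving — not a feasible corner.
The minimum over all feasible corners is $2.07.

$2.07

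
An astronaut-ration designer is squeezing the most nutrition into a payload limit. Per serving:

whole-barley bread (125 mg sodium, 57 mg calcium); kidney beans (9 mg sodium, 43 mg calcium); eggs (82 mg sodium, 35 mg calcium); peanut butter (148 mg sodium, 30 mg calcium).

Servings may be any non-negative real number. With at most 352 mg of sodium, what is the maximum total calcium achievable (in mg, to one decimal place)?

1681.8 mg

Calcium per mg sodium: kidney beans 4.778, whole-barley bread 0.456, eggs 0.4268, peanut butter 0.2027.
With no serving limits, spend the whole sodium allowance on kidney beans: 352 mg / 9 mg × 43 mg = 1681.8 mg.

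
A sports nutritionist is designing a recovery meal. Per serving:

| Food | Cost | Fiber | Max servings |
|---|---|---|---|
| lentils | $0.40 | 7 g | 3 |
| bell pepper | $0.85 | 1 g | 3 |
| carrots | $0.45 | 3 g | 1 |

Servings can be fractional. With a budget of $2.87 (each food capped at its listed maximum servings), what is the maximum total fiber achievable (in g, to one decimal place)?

Fiber per dollar: lentils 17.5, carrots 6.667, bell pepper 1.176.
Take 3 servings of lentils: spends $1.20, +21.0 g fiber (running total 21.0 g).
Take 1 serving of carrots: spends $0.45, +3.0 g fiber (running total 24.0 g).
Take 1.435 servings of bell pepper: spends $1.22, +1.4 g fiber (running total 25.4 g).
Greedy by best ratio exhausts the cost allowance optimally: 25.4 g.

25.4 g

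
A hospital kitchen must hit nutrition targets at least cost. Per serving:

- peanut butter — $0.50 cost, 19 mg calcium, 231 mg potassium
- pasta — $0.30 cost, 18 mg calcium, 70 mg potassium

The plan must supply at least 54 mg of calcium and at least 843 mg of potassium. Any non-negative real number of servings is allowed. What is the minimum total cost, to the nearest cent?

Two binding constraints pin down two serving amounts, so the optimal mix uses at most two foods. The candidates are each food alone (scaled to the tighter of calcium/potassium) and each pair with both constraints tight.
peanut butter only: max(54/19, 843/231) = 3.649 servings → $1.82.
pasta only: max(54/18, 843/70) = 12.04 servings → $3.61.
peanut butter + pasta: intersection lies outside the first quadrant.
Cheapest feasible corner: $1.82.

$1.82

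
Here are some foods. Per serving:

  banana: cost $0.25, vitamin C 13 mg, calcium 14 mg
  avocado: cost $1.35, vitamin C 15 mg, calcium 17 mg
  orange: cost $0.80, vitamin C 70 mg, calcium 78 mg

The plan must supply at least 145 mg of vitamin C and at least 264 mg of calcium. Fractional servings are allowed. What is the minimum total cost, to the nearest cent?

A basic optimal solution has at most two foods positive. Try each food alone and each pair with both targets met exactly.
banana only: max(145/13, 264/14) = 18.86 servings → $4.71.
avocado only: max(145/15, 264/17) = 15.53 servings → $20.96.
orange only: max(145/70, 264/78) = 3.385 servings → $2.71.
banana + avocado with both targets exact would need a negative amount; discard.
banana + orange with both targets exact would need a negative amount; discard.
avocado + orange: the both-tight solution has a negative serving — not a feasible corner.
So the least-cost plan costs $2.71.

$2.71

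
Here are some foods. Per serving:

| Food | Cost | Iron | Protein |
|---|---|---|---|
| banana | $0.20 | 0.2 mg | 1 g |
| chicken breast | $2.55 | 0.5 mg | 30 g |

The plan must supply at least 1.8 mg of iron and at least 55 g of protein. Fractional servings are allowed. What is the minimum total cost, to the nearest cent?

Two binding constraints pin down two serving amounts, so the optimal mix uses at most two foods. The candidates are each food alone (scaled to the tighter of iron/protein) and each pair with both constraints tight.
banana only: max(1.8/0.2, 55/1) = 55 servings → $11.00.
chicken breast only: max(1.8/0.5, 55/30) = 3.6 servings → $9.18.
banana + chicken breast with both tight: 4.818 servings and 1.673 servings → $5.23.
Cheapest feasible corner: $5.23.

$5.23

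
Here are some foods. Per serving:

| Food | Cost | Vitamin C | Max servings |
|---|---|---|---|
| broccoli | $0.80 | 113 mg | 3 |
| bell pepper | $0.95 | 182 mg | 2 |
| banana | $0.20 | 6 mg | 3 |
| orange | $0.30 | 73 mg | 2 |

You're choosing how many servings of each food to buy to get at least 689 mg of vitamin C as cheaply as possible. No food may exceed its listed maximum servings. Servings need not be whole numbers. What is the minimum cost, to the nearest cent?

Cost per mg of vitamin C: orange $0.0041, bell pepper $0.0052, broccoli $0.0071, banana $0.0333.
Take 2 servings of orange: +146.0 mg vitamin C for $0.60 (total $0.60, still need 543.0 mg).
Take 2 servings of bell pepper: +364.0 mg vitamin C for $1.90 (total $2.50, still need 179.0 mg).
Take 1.584 servings of broccoli: +179.0 mg vitamin C for $1.27 (total $3.77, still need 0.0 mg).
Filling from the cheapest source first is optimal under one linear minimum: $3.77.

$3.77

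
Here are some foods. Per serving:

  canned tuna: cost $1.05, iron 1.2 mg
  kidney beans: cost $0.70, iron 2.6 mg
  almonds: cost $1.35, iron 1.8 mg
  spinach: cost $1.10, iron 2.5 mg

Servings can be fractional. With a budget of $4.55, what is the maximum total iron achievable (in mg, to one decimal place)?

16.9 mg

Iron per dollar: kidney beans 3.714, spinach 2.273, almonds 1.333, canned tuna 1.143.
With no serving limits, spend the whole cost allowance on kidney beans: $4.55 / $0.70 × 2.6 mg = 16.9 mg.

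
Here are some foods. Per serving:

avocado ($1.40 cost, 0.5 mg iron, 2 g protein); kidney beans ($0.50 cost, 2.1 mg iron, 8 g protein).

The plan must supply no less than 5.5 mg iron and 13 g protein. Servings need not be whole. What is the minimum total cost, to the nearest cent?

$1.31

Compare the cost at each extreme point of the feasible region.
avocado only: max(5.5/0.5, 13/2) = 11 servings → $15.40.
kidney beans only: max(5.5/2.1, 13/8) = 2.619 servings → $1.31.
avocado + kidney beans: intersection lies outside the first quadrant.
So the least-cost plan costs $1.31.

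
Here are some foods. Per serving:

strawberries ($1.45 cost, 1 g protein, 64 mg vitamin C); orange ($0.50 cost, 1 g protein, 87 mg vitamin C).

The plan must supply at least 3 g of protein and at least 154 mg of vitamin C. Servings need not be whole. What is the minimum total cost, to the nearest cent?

Minimising a linear cost over {protein ≥ 3, vitamin C ≥ 154, servings ≥ 0} — the optimum is at a vertex, using one or two foods.
strawberries only: max(3/1, 154/64) = 3 servings → $4.35.
orange only: max(3/1, 154/87) = 3 servings → $1.50.
strawberries + orange with both targets exact would need a negative amount; discard.
Cheapest feasible corner: $1.50.

$1.50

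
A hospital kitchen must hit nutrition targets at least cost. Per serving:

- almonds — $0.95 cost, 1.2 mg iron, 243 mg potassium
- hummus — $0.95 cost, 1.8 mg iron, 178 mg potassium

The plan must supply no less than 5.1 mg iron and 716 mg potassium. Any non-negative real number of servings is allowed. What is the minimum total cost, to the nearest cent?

$3.23

The cheapest plan sits at a corner of the feasible region — with two constraints it uses at most two foods.
almonds only: max(5.1/1.2, 716/243) = 4.25 servings → $4.04.
hummus only: max(5.1/1.8, 716/178) = 4.022 servings → $3.82.
almonds + hummus with both tight: 1.702 servings and 1.698 servings → $3.23.
Cheapest feasible corner: $3.23.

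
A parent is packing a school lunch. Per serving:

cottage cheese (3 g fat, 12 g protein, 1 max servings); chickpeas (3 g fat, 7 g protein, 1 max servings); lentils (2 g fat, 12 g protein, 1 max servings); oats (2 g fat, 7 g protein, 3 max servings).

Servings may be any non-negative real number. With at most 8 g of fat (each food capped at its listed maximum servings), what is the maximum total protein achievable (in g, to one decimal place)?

34.5 g

Protein per g fat: lentils 6, cottage cheese 4, oats 3.5, chickpeas 2.333.
Take 1 serving of lentils: uses 2 g fat, +12.0 g protein (running total 12.0 g).
Take 1 serving of cottage cheese: uses 3 g fat, +12.0 g protein (running total 24.0 g).
Take 1.5 servings of oats: uses 3 g fat, +10.5 g protein (running total 34.5 g).
Greedy by best ratio exhausts the fat allowance optimally: 34.5 g.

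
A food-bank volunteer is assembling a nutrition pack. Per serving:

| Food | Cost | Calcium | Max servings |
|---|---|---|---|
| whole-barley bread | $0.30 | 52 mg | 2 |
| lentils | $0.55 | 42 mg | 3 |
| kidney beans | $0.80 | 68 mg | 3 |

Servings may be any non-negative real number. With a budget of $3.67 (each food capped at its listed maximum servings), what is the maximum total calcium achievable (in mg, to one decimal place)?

359.2 mg

Calcium per dollar: whole-barley bread 173.3, kidney beans 85, lentils 76.36.
Take 2 servings of whole-barley bread: spends $0.60, +104.0 mg calcium (running total 104.0 mg).
Take 3 servings of kidney beans: spends $2.40, +204.0 mg calcium (running total 308.0 mg).
Take 1.218 servings of lentils: spends $0.67, +51.2 mg calcium (running total 359.2 mg).
Filling greedily by calcium-per-dollar is optimal for one linear limit, giving 359.2 mg.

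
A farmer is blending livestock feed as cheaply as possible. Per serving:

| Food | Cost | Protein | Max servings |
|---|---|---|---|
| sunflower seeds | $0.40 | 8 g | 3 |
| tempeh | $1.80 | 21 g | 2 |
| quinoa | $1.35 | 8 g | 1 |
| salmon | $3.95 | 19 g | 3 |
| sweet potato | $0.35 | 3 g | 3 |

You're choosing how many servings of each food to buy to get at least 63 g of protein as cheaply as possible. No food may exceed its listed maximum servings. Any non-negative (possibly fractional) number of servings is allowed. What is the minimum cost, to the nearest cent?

Cost per g of protein: sunflower seeds $0.0500, tempeh $0.0857, sweet potato $0.1167, quinoa $0.1688, salmon $0.2079.
Take 3 servings of sunflower seeds: +24.0 g protein for $1.20 (total $1.20, still need 39.0 g).
Take 1.857 servings of tempeh: +39.0 g protein for $3.34 (total $4.54, still need 0.0 g).
Filling from the cheapest source first is optimal under one linear minimum: $4.54.

$4.54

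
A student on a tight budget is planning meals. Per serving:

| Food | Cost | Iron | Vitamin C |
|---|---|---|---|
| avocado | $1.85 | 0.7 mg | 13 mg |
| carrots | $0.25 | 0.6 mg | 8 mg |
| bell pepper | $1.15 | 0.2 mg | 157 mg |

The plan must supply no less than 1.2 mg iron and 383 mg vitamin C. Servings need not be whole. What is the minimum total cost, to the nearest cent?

An LP optimum is at a vertex; with two nutrient constraints at most two foods are used. Check each candidate.
avocado only: max(1.2/0.7, 383/13) = 29.46 servings → $54.50.
carrots only: max(1.2/0.6, 383/8) = 47.88 servings → $11.97.
bell pepper only: max(1.2/0.2, 383/157) = 6 servings → $6.90.
avocado + carrots with both targets exact would need a negative amount; discard.
avocado + bell pepper with both tight: 1.042 servings and 2.353 servings → $4.63.
carrots + bell pepper with both tight: 1.207 servings and 2.378 servings → $3.04.
Cheapest feasible corner: $3.04.

$3.04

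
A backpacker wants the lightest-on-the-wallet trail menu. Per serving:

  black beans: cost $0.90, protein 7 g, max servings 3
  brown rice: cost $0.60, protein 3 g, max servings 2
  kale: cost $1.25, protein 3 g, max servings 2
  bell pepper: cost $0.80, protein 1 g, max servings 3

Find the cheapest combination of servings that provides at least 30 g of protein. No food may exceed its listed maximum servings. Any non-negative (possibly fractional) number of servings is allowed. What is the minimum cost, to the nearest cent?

$5.15

Cost per g of protein: black beans $0.1286, brown rice $0.2000, kale $0.4167, bell pepper $0.8000.
Take 3 servings of black beans: +21.0 g protein for $2.70 (total $2.70, still need 9.0 g).
Take 2 servings of brown rice: +6.0 g protein for $1.20 (total $3.90, still need 3.0 g).
Take 1 serving of kale: +3.0 g protein for $1.25 (total $5.15, still need 0.0 g).
Greedy by cheapest-per-g is optimal for a single linear constraint, so the minimum cost is $5.15.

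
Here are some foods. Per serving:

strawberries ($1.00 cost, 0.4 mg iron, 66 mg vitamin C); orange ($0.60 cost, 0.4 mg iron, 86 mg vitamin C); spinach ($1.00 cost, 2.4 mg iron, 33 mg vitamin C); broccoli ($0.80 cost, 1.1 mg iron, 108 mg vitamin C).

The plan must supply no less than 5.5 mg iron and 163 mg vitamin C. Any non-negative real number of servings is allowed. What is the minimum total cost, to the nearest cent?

$2.61

Minimising a linear cost over {iron ≥ 5.5, vitamin C ≥ 163, servings ≥ 0} — the optimum is at a vertex, using one or two foods.
strawberries only: max(5.5/0.4, 163/66) = 13.75 servings → $13.75.
orange only: max(5.5/0.4, 163/86) = 13.75 servings → $8.25.
spinach only: max(5.5/2.4, 163/33) = 4.939 servings → $4.94.
broccoli only: max(5.5/1.1, 163/108) = 5 servings → $4.00.
strawberries + orange: the both-tight solution has a negative serving — not a feasible corner.
strawberries + spinach with both tight: 1.444 servings and 2.051 servings → $3.50.
strawberries + broccoli with both targets exact would need a negative amount; discard.
orange + spinach with both tight: 1.085 servings and 2.111 servings → $2.76.
orange + broccoli: the both-tight solution has a negative serving — not a feasible corner.
spinach + broccoli with both tight: 1.86 servings and 0.9408 servings → $2.61.
So the least-cost plan costs $2.61.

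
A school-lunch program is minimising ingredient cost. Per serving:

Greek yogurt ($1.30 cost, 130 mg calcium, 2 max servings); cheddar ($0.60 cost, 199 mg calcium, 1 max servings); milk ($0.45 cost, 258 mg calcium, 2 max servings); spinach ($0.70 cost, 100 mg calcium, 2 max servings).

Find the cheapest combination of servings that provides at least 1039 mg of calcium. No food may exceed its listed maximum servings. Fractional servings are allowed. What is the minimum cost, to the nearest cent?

Cost per mg of calcium: milk $0.0017, cheddar $0.0030, spinach $0.0070, Greek yogurt $0.0100.
Take 2 servings of milk: +516.0 mg calcium for $0.90 (total $0.90, still need 523.0 mg).
Take 1 serving of cheddar: +199.0 mg calcium for $0.60 (total $1.50, still need 324.0 mg).
Take 2 servings of spinach: +200.0 mg calcium for $1.40 (total $2.90, still need 124.0 mg).
Take 0.9538 servings of Greek yogurt: +124.0 mg calcium for $1.24 (total $4.14, still need 0.0 mg).
Greedy by cheapest-per-mg is optimal for a single linear constraint, so the minimum cost is $4.14.

$4.14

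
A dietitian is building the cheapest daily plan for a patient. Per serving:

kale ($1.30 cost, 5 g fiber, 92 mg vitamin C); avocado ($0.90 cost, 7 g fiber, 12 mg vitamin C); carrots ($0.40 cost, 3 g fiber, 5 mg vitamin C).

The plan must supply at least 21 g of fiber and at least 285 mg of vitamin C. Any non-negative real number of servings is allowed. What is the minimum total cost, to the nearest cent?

The cheapest plan sits at a corner of the feasible region — with two constraints it uses at most two foods.
kale only: max(21/5, 285/92) = 4.2 servings → $5.46.
avocado only: max(21/7, 285/12) = 23.75 servings → $21.38.
carrots only: max(21/3, 285/5) = 57 servings → $22.80.
kale + avocado with both tight: 2.985 servings and 0.8682 servings → $4.66.
kale + carrots with both tight: 2.988 servings and 2.02 servings → $4.69.
avocado + carrots: the both-tight solution has a negative serving — not a feasible corner.
The minimum over all feasible corners is $4.66.

$4.66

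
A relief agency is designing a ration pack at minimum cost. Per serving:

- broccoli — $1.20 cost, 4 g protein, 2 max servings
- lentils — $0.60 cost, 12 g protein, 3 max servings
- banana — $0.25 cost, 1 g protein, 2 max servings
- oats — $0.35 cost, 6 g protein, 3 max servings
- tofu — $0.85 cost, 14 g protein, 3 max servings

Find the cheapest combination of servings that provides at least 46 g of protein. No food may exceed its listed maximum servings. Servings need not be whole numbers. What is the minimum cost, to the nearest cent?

$2.38

Cost per g of protein: lentils $0.0500, oats $0.0583, tofu $0.0607, banana $0.2500, broccoli $0.3000.
Take 3 servings of lentils: +36.0 g protein for $1.80 (total $1.80, still need 10.0 g).
Take 1.667 servings of oats: +10.0 g protein for $0.58 (total $2.38, still need 0.0 g).
Filling from the cheapest source first is optimal under one linear minimum: $2.38.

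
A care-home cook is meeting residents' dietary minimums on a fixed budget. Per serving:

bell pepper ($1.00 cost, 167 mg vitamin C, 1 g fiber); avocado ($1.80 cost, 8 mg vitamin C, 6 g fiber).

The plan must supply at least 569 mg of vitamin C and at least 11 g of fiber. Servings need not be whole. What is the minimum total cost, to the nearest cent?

$5.64

A basic optimal solution has at most two foods positive. Try each food alone and each pair with both targets met exactly.
bell pepper only: max(569/167, 11/1) = 11 servings → $11.00.
avocado only: max(569/8, 11/6) = 71.12 servings → $128.03.
bell pepper + avocado with both tight: 3.346 servings and 1.276 servings → $5.64.
The minimum over all feasible corners is $5.64.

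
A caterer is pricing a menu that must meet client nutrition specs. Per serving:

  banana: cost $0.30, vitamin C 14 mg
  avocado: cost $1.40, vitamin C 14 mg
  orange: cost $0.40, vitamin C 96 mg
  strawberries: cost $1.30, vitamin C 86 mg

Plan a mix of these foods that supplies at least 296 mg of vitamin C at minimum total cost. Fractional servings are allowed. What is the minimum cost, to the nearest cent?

Cost per mg of vitamin C: orange $0.0042, strawberries $0.0151, banana $0.0214, avocado $0.1000.
With no serving limits, use only orange: 296 mg / 96 mg = 3.083 servings × $0.40 = $1.23.

$1.23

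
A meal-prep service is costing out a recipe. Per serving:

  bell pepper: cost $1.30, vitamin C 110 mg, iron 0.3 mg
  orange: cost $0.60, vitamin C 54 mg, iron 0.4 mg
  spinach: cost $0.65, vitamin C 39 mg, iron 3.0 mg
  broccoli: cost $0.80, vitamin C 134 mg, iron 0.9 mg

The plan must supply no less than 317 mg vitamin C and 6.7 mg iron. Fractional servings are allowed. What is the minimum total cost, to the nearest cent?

$2.59

At the optimum either one food covers both requirements or two foods hit both targets exactly; no other combination can be cheaper.
bell pepper only: max(317/110, 6.7/0.3) = 22.33 servings → $29.03.
orange only: max(317/54, 6.7/0.4) = 16.75 servings → $10.05.
spinach only: max(317/39, 6.7/3.0) = 8.128 servings → $5.28.
broccoli only: max(317/134, 6.7/0.9) = 7.444 servings → $5.96.
bell pepper + orange with both targets exact would need a negative amount; discard.
bell pepper + spinach with both tight: 2.167 servings and 2.017 servings → $4.13.
bell pepper + broccoli with both targets exact would need a negative amount; discard.
orange + spinach with both tight: 4.711 servings and 1.605 servings → $3.87.
orange + broccoli with both targets exact would need a negative amount; discard.
spinach + broccoli with both tight: 1.669 servings and 1.88 servings → $2.59.
The minimum over all feasible corners is $2.59.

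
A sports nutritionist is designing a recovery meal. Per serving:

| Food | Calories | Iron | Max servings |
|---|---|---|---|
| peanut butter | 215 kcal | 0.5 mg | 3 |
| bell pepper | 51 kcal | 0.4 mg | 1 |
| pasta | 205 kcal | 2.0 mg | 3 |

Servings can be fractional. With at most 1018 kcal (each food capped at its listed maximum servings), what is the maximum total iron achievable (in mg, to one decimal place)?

7.2 mg

Iron per kcal: pasta 0.009756, bell pepper 0.007843, peanut butter 0.002326.
Take 3 servings of pasta: uses 615 kcal, +6.0 mg iron (running total 6.0 mg).
Take 1 serving of bell pepper: uses 51 kcal, +0.4 mg iron (running total 6.4 mg).
Take 1.637 servings of peanut butter: uses 352 kcal, +0.8 mg iron (running total 7.2 mg).
Filling greedily by iron-per-kcal is optimal for one linear limit, giving 7.2 mg.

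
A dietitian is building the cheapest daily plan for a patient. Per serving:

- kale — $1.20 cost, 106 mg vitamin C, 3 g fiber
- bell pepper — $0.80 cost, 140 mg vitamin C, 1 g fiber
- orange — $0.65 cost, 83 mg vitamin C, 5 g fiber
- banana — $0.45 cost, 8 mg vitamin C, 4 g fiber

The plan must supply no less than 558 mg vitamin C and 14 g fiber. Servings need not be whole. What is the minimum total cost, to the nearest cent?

Compare the cost at each extreme point of the feasible region.
kale only: max(558/106, 14/3) = 5.264 servings → $6.32.
bell pepper only: max(558/140, 14/1) = 14 servings → $11.20.
orange only: max(558/83, 14/5) = 6.723 servings → $4.37.
banana only: max(558/8, 14/4) = 69.75 servings → $31.39.
kale + bell pepper with both tight: 4.465 servings and 0.6051 servings → $5.84.
kale + orange: the both-tight solution has a negative serving — not a feasible corner.
kale + banana: the both-tight solution has a negative serving — not a feasible corner.
bell pepper + orange with both tight: 2.639 servings and 2.272 servings → $3.59.
bell pepper + banana with both tight: 3.841 servings and 2.54 servings → $4.22.
orange + banana: intersection lies outside the first quadrant.
So the least-cost plan costs $3.59.

$3.59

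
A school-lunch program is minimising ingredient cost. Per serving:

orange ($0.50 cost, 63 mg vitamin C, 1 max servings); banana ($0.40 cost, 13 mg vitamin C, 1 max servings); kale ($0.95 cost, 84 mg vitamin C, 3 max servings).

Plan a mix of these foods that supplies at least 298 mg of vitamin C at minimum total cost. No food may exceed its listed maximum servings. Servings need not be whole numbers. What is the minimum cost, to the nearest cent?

$3.16

Cost per mg of vitamin C: orange $0.0079, kale $0.0113, banana $0.0308.
Take 1 serving of orange: +63.0 mg vitamin C for $0.50 (total $0.50, still need 235.0 mg).
Take 2.798 servings of kale: +235.0 mg vitamin C for $2.66 (total $3.16, still need 0.0 mg).
Greedy by cheapest-per-mg is optimal for a single linear constraint, so the minimum cost is $3.16.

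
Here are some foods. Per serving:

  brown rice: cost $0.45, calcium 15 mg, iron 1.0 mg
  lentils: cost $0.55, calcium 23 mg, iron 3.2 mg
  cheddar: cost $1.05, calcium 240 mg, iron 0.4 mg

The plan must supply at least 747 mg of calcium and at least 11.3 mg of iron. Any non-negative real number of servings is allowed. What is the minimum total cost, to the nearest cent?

$4.70

brown rice only: max(747/15, 11.3/1.0) = 49.8 servings → $22.41.
lentils only: max(747/23, 11.3/3.2) = 32.48 servings → $17.86.
cheddar only: max(747/240, 11.3/0.4) = 28.25 servings → $29.66.
brown rice + lentils with both targets exact would need a negative amount; discard.
brown rice + cheddar with both tight: 10.31 servings and 2.468 servings → $7.23.
lentils + cheddar with both tight: 3.18 servings and 2.808 servings → $4.70.
So the least-cost plan costs $4.70.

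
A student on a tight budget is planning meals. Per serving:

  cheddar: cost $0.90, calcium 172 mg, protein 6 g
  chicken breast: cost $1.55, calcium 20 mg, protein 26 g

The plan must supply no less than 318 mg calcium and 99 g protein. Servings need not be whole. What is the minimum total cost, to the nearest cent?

$6.69

For a min-cost LP with two ≥-constraints, a basic feasible solution has at most two positive variables.
cheddar only: max(318/172, 99/6) = 16.5 servings → $14.85.
chicken breast only: max(318/20, 99/26) = 15.9 servings → $24.64.
cheddar + chicken breast with both tight: 1.445 servings and 3.474 servings → $6.69.
The minimum over all feasible corners is $6.69.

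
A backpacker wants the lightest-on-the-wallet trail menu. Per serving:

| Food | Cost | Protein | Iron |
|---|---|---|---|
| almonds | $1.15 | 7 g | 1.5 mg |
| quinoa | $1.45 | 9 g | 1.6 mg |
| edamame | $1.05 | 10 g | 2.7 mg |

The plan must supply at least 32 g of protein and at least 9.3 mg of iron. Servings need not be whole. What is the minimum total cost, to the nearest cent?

$3.62

For a min-cost LP with two ≥-constraints, a basic feasible solution has at most two positive variables.
almonds only: max(32/7, 9.3/1.5) = 6.2 servings → $7.13.
quinoa only: max(32/9, 9.3/1.6) = 5.812 servings → $8.43.
edamame only: max(32/10, 9.3/2.7) = 3.444 servings → $3.62.
almonds + quinoa: intersection lies outside the first quadrant.
almonds + edamame: the both-tight solution has a negative serving — not a feasible corner.
quinoa + edamame: the both-tight solution has a negative serving — not a feasible corner.
Cheapest feasible corner: $3.62.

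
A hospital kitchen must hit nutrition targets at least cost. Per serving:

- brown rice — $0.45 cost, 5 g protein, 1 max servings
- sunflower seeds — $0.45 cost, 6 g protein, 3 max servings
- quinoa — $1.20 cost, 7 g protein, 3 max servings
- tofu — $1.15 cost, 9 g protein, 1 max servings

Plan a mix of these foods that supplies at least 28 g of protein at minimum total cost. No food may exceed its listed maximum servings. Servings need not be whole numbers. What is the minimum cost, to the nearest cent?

$2.44

Cost per g of protein: sunflower seeds $0.0750, brown rice $0.0900, tofu $0.1278, quinoa $0.1714.
Take 3 servings of sunflower seeds: +18.0 g protein for $1.35 (total $1.35, still need 10.0 g).
Take 1 serving of brown rice: +5.0 g protein for $0.45 (total $1.80, still need 5.0 g).
Take 0.5556 servings of tofu: +5.0 g protein for $0.64 (total $2.44, still need 0.0 g).
Filling from the cheapest source first is optimal under one linear minimum: $2.44.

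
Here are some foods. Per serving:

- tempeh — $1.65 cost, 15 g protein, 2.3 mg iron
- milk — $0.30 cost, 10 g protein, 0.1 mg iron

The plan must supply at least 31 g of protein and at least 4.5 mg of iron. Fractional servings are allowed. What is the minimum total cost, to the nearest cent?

A basic optimal solution has at most two foods positive. Try each food alone and each pair with both targets met exactly.
tempeh only: max(31/15, 4.5/2.3) = 2.067 servings → $3.41.
milk only: max(31/10, 4.5/0.1) = 45 servings → $13.50.
tempeh + milk with both tight: 1.949 servings and 0.1767 servings → $3.27.
So the least-cost plan costs $3.27.

$3.27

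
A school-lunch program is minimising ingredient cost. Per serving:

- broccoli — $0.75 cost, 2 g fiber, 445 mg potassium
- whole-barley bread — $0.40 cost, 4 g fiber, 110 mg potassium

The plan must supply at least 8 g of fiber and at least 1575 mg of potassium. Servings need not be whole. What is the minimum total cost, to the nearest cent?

For a min-cost LP with two ≥-constraints, a basic feasible solution has at most two positive variables.
broccoli only: max(8/2, 1575/445) = 4 servings → $3.00.
whole-barley bread only: max(8/4, 1575/110) = 14.32 servings → $5.73.
broccoli + whole-barley bread with both tight: 3.474 servings and 0.2628 servings → $2.71.
Cheapest feasible corner: $2.71.

$2.71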